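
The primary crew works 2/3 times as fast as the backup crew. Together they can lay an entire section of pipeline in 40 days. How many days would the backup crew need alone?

200/3 days

Let the backup crew's rate be r; then the primary crew's rate is (2/3)r, so together (2/3 + 1)r = (5/3)r = 1/40.
Thus r = 3/200 per day.
The backup crew alone: 200/3 days; the primary crew alone: 100 days.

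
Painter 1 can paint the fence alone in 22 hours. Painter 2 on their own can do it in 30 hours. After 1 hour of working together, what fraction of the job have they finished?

13/165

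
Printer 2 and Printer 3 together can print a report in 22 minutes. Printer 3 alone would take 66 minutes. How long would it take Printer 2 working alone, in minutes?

Combined rate is 1/22 per minute.
Known contribution: 1/66 per minute.
So Printer 2's rate is 1/22 − 1/66 = 1/33, meaning 33 minutes alone.

33 minutes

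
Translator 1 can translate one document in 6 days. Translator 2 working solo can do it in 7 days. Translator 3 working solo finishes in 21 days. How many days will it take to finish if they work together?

14/5 days

Combined rate: 1/6 + 1/7 + 1/21 = (7 + 6 + 2)/42 = 15/42 = 5/14 per day.
Time = 1 ÷ (5/14) = 14/5 days.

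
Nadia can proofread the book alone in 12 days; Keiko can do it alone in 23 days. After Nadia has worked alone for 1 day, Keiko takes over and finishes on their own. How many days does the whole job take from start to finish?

In 1 day Nadia does 1/12 of the job, leaving 11/12.
Keiko works at 1/23 per day, so finishing takes 11/12 ÷ 1/23 = 253/12 days.
Total time = 1 + 253/12 = 265/12 days.

265/12 days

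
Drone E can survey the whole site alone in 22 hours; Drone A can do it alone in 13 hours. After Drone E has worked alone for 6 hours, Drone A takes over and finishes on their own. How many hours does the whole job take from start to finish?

170/11 hours

In 6 hours Drone E does 6/22 = 3/11 of the job, leaving 8/11.
Drone A works at 1/13 per hour, so finishing takes 8/11 ÷ 1/13 = 104/11 hours.
Total time = 6 + 104/11 = 170/11 hours.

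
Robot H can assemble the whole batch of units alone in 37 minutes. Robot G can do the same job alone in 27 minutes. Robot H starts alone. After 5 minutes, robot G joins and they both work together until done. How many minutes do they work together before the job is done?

27/2 minutes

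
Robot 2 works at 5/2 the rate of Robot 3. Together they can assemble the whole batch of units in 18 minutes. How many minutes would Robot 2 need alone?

126/5 minutes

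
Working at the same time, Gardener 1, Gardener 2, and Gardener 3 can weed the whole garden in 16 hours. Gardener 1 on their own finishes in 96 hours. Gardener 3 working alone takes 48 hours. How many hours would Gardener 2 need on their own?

32 hours

Combined rate is 1/16 per hour.
Known contribution: 1/96 + 1/48 = (1 + 2)/96 = 3/96 = 1/32 per hour.
So Gardener 2's rate is 1/16 − 1/32 = 1/32, meaning 32 hours alone.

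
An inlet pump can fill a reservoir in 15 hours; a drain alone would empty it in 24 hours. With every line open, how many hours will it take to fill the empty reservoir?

40 hours

Net rate = 1/15 − 1/24 = (8 − 5)/120 = 3/120 = 1/40 per hour.
Filling time = 1 ÷ (1/40) = 40 hours.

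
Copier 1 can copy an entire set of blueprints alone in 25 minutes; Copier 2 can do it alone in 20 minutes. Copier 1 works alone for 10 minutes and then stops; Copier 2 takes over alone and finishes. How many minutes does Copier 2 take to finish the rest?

12 minutes

In 10 minutes Copier 1 does 10/25 = 2/5 of the job, leaving 3/5.
Copier 2 works at 1/20 per minute, so finishing takes 3/5 ÷ 1/20 = 12 minutes.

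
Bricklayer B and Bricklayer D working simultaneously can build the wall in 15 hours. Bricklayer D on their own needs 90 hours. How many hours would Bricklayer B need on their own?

Combined rate is 1/15 per hour.
Known contribution: 1/90 per hour.
So Bricklayer B's rate is 1/15 − 1/90 = 1/18, meaning 18 hours alone.

18 hours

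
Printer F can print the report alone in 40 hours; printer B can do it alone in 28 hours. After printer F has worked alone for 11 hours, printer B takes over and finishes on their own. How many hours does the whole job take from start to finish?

In 11 hours printer F does 11/40 of the job, leaving 29/40.
Printer B works at 1/28 per hour, so finishing takes 29/40 ÷ 1/28 = 203/10 hours.
Total time = 11 + 203/10 = 313/10 hours.

313/10 hours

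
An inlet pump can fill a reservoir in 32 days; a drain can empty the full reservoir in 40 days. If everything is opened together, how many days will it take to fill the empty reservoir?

160 days

Net rate = 1/32 − 1/40 = (5 − 4)/160 = 1/160 per day.
Filling time = 1 ÷ (1/160) = 160 days.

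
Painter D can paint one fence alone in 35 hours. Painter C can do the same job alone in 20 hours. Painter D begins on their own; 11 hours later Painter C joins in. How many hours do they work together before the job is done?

In the first 11 hours Painter D alone does 11/35 of the job, leaving 24/35.
Once everyone is working, combined rate: 1/35 + 1/20 = (4 + 7)/140 = 11/140 per hour.
Remaining 24/35 at 11/140 per hour takes 96/11 hours.

96/11 hours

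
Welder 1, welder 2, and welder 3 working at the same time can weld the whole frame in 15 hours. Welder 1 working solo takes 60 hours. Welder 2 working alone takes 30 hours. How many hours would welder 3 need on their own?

60 hours

Combined rate is 1/15 per hour.
Known contribution: 1/60 + 1/30 = (1 + 2)/60 = 3/60 = 1/20 per hour.
So welder 3's rate is 1/15 − 1/20 = 1/60, meaning 60 hours alone.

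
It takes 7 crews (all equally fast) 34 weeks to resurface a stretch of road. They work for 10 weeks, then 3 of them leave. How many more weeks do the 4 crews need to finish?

42 weeks

One crew does 1/238 of the job per week.
After 10 weeks with 7 crews, 5/17 is done (12/17 left).
With 4 crews the rate is 4/238 = 2/119, so the rest takes 12/17 ÷ 2/119 = 42 weeks.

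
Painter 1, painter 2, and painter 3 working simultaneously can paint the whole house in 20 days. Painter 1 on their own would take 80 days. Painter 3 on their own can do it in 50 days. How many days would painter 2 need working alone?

400/7 days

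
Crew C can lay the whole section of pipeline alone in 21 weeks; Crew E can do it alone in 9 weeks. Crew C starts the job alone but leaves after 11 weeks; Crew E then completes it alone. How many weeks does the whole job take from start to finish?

107/7 weeks

In 11 weeks Crew C does 11/21 of the job, leaving 10/21.
Crew E works at 1/9 per week, so finishing takes 10/21 ÷ 1/9 = 30/7 weeks.
Total time = 11 + 30/7 = 107/7 weeks.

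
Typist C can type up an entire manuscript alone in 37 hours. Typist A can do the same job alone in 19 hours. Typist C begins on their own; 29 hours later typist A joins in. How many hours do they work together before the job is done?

In the first 29 hours typist C alone does 29/37 of the job, leaving 8/37.
Once everyone is working, combined rate: 1/37 + 1/19 = (19 + 37)/703 = 56/703 per hour.
Remaining 8/37 at 56/703 per hour takes 19/7 hours.

19/7 hours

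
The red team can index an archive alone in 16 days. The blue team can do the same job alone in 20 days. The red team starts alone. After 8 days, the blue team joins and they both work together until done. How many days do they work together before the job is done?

40/9 days

In the first 8 days the red team alone does 8/16 = 1/2 of the job, leaving 1/2.
Once everyone is working, combined rate: 1/16 + 1/20 = (5 + 4)/80 = 9/80 per day.
Remaining 1/2 at 9/80 per day takes 40/9 days.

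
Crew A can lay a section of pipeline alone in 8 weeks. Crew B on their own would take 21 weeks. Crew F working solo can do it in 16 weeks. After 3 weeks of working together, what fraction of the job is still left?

Combined rate: 1/8 + 1/21 + 1/16 = (42 + 16 + 21)/336 = 79/336 per week.
In 3 weeks they complete 3·79/336 = 79/112 of the job.
So 33/112 remains.

33/112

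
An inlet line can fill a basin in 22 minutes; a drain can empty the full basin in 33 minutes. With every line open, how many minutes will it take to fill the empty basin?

66 minutes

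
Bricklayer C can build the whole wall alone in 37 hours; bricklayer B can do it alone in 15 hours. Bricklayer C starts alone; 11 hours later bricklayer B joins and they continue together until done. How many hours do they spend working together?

15/2 hours

In 11 hours bricklayer C does 11/37 of the job, leaving 26/37.
Bricklayer C and bricklayer B together work at 52/555 per hour, so finishing takes 26/37 ÷ 52/555 = 15/2 hours.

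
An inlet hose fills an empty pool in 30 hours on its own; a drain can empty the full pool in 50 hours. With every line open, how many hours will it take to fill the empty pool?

Net rate = 1/30 − 1/50 = (5 − 3)/150 = 2/150 = 1/75 per hour.
Filling time = 1 ÷ (1/75) = 75 hours.

75 hours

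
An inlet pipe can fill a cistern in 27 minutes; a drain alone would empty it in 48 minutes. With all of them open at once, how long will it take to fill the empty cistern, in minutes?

432/7 minutes

Net rate = 1/27 − 1/48 = (16 − 9)/432 = 7/432 per minute.
Filling time = 1 ÷ (7/432) = 432/7 minutes.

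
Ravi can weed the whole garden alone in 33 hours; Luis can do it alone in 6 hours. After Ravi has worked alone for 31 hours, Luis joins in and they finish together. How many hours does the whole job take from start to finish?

407/13 hours

In 31 hours Ravi does 31/33 of the job, leaving 2/33.
Ravi and Luis together work at 13/66 per hour, so finishing takes 2/33 ÷ 13/66 = 4/13 hours.
Total time = 31 + 4/13 = 407/13 hours.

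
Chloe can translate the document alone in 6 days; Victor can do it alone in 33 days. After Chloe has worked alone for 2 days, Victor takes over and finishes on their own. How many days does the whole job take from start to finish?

In 2 days Chloe does 2/6 = 1/3 of the job, leaving 2/3.
Victor works at 1/33 per day, so finishing takes 2/3 ÷ 1/33 = 22 days.
Total time = 2 + 22 = 24 days.

24 days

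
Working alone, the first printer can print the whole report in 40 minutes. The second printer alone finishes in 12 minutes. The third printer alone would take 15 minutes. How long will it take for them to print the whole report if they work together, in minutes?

40/7 minutes

Combined rate: 1/40 + 1/12 + 1/15 = (3 + 10 + 8)/120 = 21/120 = 7/40 per minute.
Time = 1 ÷ (7/40) = 40/7 minutes.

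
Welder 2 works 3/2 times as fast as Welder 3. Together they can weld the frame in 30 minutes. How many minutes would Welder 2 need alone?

50 minutes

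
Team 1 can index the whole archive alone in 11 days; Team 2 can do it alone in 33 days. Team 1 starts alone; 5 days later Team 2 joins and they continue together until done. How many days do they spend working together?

In 5 days Team 1 does 5/11 of the job, leaving 6/11.
Team 1 and Team 2 together work at 4/33 per day, so finishing takes 6/11 ÷ 4/33 = 9/2 days.

9/2 days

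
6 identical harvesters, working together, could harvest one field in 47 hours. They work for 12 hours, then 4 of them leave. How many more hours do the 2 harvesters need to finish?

105 hours

One harvester does 1/282 of the job per hour.
After 12 hours with 6 harvesters, 12/47 is done (35/47 left).
With 2 harvesters the rate is 2/282 = 1/141, so the rest takes 35/47 ÷ 1/141 = 105 hours.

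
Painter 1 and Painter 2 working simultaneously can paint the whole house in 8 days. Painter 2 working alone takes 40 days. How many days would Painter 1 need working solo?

Combined rate is 1/8 per day.
Known contribution: 1/40 per day.
So Painter 1's rate is 1/8 − 1/40 = 1/10, meaning 10 days alone.

10 days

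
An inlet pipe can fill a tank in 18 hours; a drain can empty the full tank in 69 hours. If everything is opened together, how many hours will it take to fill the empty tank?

414/17 hours

Net rate = 1/18 − 1/69 = (23 − 6)/414 = 17/414 per hour.
Filling time = 1 ÷ (17/414) = 414/17 hours.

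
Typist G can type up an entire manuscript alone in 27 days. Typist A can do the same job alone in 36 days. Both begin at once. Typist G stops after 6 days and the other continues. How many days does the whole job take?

28 days

In the first 6 days the combined rate is 7/108, so 7/18 of the job is done, leaving 11/18.
After Typist G leaves the rate is 1/36 per day; the remaining 11/18 takes 22 days.
Total = 6 + 22 = 28 days.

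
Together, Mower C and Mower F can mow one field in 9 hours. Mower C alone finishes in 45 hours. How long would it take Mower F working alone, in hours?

45/4 hours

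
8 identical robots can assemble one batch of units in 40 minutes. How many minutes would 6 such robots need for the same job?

160/3 minutes

Total work is 8·40 = 320 robot-minutes.
With 6 robots: 320/6 = 160/3 minutes.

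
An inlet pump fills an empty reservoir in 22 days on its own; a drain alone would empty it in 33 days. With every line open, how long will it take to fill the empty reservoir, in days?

Net rate = 1/22 − 1/33 = (3 − 2)/66 = 1/66 per day.
Filling time = 1 ÷ (1/66) = 66 days.

66 days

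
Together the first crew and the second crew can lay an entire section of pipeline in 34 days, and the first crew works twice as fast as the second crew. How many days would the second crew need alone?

102 days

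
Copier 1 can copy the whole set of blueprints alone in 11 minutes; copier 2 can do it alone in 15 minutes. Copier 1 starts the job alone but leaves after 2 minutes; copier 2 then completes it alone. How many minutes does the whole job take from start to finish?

In 2 minutes copier 1 does 2/11 of the job, leaving 9/11.
Copier 2 works at 1/15 per minute, so finishing takes 9/11 ÷ 1/15 = 135/11 minutes.
Total time = 2 + 135/11 = 157/11 minutes.

157/11 minutes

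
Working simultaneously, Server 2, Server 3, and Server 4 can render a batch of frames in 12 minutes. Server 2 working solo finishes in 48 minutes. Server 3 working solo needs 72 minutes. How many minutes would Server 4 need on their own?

144/7 minutes

Combined rate is 1/12 per minute.
Known contribution: 1/48 + 1/72 = (3 + 2)/144 = 5/144 per minute.
So Server 4's rate is 1/12 − 5/144 = 7/144, meaning 144/7 minutes alone.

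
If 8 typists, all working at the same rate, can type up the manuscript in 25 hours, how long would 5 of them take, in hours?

Total work is 8·25 = 200 typist-hours.
With 5 typists: 200/5 = 40 hours.

40 hours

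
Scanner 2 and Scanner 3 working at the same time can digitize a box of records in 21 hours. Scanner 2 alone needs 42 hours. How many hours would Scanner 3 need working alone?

42 hours

Combined rate is 1/21 per hour.
Known contribution: 1/42 per hour.
So Scanner 3's rate is 1/21 − 1/42 = 1/42, meaning 42 hours alone.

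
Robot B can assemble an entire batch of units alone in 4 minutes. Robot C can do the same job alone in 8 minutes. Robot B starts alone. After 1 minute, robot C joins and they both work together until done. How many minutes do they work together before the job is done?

In the first 1 minute robot B alone does 1/4 of the job, leaving 3/4.
Once everyone is working, combined rate: 1/4 + 1/8 = (2 + 1)/8 = 3/8 per minute.
Remaining 3/4 at 3/8 per minute takes 2 minutes.

2 minutes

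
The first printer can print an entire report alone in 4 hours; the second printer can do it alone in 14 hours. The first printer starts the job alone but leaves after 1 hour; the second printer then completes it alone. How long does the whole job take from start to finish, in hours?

23/2 hours

In 1 hour the first printer does 1/4 of the job, leaving 3/4.
The second printer works at 1/14 per hour, so finishing takes 3/4 ÷ 1/14 = 21/2 hours.
Total time = 1 + 21/2 = 23/2 hours.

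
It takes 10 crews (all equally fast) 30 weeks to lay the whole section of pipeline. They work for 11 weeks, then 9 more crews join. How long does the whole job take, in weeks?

21 weeks

One crew does 1/300 of the job per week.
After 11 weeks with 10 crews, 11/30 is done (19/30 left).
With 19 crews the rate is 19/300, so the rest takes 19/30 ÷ 19/300 = 10 weeks.
Total = 11 + 10 = 21 weeks.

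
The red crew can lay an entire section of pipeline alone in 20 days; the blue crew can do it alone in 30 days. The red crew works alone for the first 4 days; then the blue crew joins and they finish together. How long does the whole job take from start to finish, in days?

In 4 days the red crew does 4/20 = 1/5 of the job, leaving 4/5.
The red crew and the blue crew together work at 1/12 per day, so finishing takes 4/5 ÷ 1/12 = 48/5 days.
Total time = 4 + 48/5 = 68/5 days.

68/5 days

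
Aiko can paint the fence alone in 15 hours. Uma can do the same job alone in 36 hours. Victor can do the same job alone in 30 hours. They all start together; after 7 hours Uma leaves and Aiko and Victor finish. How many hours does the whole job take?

145/18 hours

In the first 7 hours the combined rate is 23/180, so 161/180 of the job is done, leaving 19/180.
After Uma leaves the rate is 1/10 per hour; the remaining 19/180 takes 19/18 hours.
Total = 7 + 19/18 = 145/18 hours.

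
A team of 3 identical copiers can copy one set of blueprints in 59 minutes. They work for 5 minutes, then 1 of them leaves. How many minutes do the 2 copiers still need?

One copier does 1/177 of the job per minute.
After 5 minutes with 3 copiers, 5/59 is done (54/59 left).
With 2 copiers the rate is 2/177, so the rest takes 54/59 ÷ 2/177 = 81 minutes.

81 minutes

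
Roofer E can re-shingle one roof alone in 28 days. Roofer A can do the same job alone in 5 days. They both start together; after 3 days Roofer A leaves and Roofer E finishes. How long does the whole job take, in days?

In the first 3 days the combined rate is 33/140, so 99/140 of the job is done, leaving 41/140.
After Roofer A leaves the rate is 1/28 per day; the remaining 41/140 takes 41/5 days.
Total = 3 + 41/5 = 56/5 days.

56/5 days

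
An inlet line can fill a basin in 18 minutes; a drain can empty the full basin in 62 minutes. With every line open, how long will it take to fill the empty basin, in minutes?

Net rate = 1/18 − 1/62 = (31 − 9)/558 = 22/558 = 11/279 per minute.
Filling time = 1 ÷ (11/279) = 279/11 minutes.

279/11 minutes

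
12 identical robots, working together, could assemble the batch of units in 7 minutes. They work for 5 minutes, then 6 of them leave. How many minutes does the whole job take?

9 minutes

One robot does 1/84 of the job per minute.
After 5 minutes with 12 robots, 5/7 is done (2/7 left).
With 6 robots the rate is 6/84 = 1/14, so the rest takes 2/7 ÷ 1/14 = 4 minutes.
Total = 5 + 4 = 9 minutes.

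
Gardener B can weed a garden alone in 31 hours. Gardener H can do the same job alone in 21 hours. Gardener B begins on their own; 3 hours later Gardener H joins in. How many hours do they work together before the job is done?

147/13 hours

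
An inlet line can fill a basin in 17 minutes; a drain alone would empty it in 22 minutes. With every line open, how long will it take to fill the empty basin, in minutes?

Net rate = 1/17 − 1/22 = (22 − 17)/374 = 5/374 per minute.
Filling time = 1 ÷ (5/374) = 374/5 minutes.

374/5 minutes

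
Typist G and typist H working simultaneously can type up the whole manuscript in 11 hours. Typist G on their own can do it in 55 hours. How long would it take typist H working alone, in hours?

55/4 hours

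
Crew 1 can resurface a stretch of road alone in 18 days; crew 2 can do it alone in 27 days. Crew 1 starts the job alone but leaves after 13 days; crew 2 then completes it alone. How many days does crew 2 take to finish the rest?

In 13 days crew 1 does 13/18 of the job, leaving 5/18.
Crew 2 works at 1/27 per day, so finishing takes 5/18 ÷ 1/27 = 15/2 days.

15/2 days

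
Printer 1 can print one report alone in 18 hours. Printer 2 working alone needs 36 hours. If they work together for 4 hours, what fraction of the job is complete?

Combined rate: 1/18 + 1/36 = (2 + 1)/36 = 3/36 = 1/12 per hour.
In 4 hours they complete 4·1/12 = 1/3 of the job.

1/3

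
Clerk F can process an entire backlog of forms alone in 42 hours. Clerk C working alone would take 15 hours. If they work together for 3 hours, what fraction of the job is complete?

19/70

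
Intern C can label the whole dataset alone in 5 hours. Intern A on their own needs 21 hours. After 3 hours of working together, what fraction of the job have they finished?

Combined rate: 1/5 + 1/21 = (21 + 5)/105 = 26/105 per hour.
In 3 hours they complete 3·26/105 = 26/35 of the job.

26/35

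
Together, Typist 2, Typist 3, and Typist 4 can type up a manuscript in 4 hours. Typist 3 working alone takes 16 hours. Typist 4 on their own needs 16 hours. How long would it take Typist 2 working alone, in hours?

Combined rate is 1/4 per hour.
Known contribution: 1/16 + 1/16 = (1 + 1)/16 = 2/16 = 1/8 per hour.
So Typist 2's rate is 1/4 − 1/8 = 1/8, meaning 8 hours alone.

8 hours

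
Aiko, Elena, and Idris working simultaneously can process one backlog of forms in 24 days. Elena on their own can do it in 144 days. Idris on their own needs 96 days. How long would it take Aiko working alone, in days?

Combined rate is 1/24 per day.
Known contribution: 1/144 + 1/96 = (2 + 3)/288 = 5/288 per day.
So Aiko's rate is 1/24 − 5/288 = 7/288, meaning 288/7 days alone.

288/7 days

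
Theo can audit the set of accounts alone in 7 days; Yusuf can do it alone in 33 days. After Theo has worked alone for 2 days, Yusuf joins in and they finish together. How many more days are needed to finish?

33/8 days

In 2 days Theo does 2/7 of the job, leaving 5/7.
Theo and Yusuf together work at 40/231 per day, so finishing takes 5/7 ÷ 40/231 = 33/8 days.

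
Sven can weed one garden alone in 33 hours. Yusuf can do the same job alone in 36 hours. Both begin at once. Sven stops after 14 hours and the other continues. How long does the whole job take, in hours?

In the first 14 hours the combined rate is 23/396, so 161/198 of the job is done, leaving 37/198.
After Sven leaves the rate is 1/36 per hour; the remaining 37/198 takes 74/11 hours.
Total = 14 + 74/11 = 228/11 hours.

228/11 hours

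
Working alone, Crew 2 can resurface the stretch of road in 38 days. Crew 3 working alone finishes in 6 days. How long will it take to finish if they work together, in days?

57/11 days

With two workers the combined time is the product over the sum: 38·6/(38+6) = 228/44 = 57/11 days.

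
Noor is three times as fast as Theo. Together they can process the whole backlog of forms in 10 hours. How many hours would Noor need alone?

40/3 hours

Let Theo's rate be r; then Noor's rate is 3r, so together (3 + 1)r = 4r = 1/10.
Thus r = 1/40 per hour.
Theo alone: 40 hours; Noor alone: 40/3 hours.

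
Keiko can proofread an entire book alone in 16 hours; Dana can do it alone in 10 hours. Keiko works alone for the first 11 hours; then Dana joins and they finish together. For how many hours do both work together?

In 11 hours Keiko does 11/16 of the job, leaving 5/16.
Keiko and Dana together work at 13/80 per hour, so finishing takes 5/16 ÷ 13/80 = 25/13 hours.

25/13 hours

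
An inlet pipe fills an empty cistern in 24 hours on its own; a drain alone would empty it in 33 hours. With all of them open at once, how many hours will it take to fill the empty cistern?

88 hours

Net rate = 1/24 − 1/33 = (11 − 8)/264 = 3/264 = 1/88 per hour.
Filling time = 1 ÷ (1/88) = 88 hours.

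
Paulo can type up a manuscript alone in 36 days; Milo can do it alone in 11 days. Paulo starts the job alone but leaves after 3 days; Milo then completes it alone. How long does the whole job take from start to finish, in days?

In 3 days Paulo does 3/36 = 1/12 of the job, leaving 11/12.
Milo works at 1/11 per day, so finishing takes 11/12 ÷ 1/11 = 121/12 days.
Total time = 3 + 121/12 = 157/12 days.

157/12 days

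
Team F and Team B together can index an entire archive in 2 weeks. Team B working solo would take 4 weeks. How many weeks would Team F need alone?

4 weeks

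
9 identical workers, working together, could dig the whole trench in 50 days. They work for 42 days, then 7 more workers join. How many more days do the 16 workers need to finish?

9/2 days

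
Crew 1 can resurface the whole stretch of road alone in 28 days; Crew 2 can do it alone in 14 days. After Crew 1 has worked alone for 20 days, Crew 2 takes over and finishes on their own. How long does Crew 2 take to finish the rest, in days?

In 20 days Crew 1 does 20/28 = 5/7 of the job, leaving 2/7.
Crew 2 works at 1/14 per day, so finishing takes 2/7 ÷ 1/14 = 4 days.

4 days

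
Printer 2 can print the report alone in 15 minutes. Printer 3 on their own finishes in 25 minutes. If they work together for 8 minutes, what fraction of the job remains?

11/75

Combined rate: 1/15 + 1/25 = (5 + 3)/75 = 8/75 per minute.
In 8 minutes they complete 8·8/75 = 64/75 of the job.
So 11/75 remains.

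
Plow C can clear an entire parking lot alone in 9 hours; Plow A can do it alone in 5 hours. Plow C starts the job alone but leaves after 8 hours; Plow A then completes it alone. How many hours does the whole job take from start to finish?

In 8 hours Plow C does 8/9 of the job, leaving 1/9.
Plow A works at 1/5 per hour, so finishing takes 1/9 ÷ 1/5 = 5/9 hours.
Total time = 8 + 5/9 = 77/9 hours.

77/9 hours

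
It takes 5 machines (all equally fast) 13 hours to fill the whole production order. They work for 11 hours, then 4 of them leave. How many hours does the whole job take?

One machine does 1/65 of the job per hour.
After 11 hours with 5 machines, 11/13 is done (2/13 left).
With 1 machine the rate is 1/65, so the rest takes 2/13 ÷ 1/65 = 10 hours.
Total = 11 + 10 = 21 hours.

21 hours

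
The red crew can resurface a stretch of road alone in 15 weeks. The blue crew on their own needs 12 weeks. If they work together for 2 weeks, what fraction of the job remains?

Combined rate: 1/15 + 1/12 = (4 + 5)/60 = 9/60 = 3/20 per week.
In 2 weeks they complete 2·3/20 = 3/10 of the job.
So 7/10 remains.

7/10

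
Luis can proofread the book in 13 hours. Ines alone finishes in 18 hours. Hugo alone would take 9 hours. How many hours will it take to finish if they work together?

78/19 hours

Combined rate: 1/13 + 1/18 + 1/9 = (18 + 13 + 26)/234 = 57/234 = 19/78 per hour.
Time = 1 ÷ (19/78) = 78/19 hours.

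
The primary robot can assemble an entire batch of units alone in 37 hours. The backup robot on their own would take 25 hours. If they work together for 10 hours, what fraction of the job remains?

61/185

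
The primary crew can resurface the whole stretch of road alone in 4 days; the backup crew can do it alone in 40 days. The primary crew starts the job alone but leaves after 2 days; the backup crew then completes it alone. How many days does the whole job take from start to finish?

In 2 days the primary crew does 2/4 = 1/2 of the job, leaving 1/2.
The backup crew works at 1/40 per day, so finishing takes 1/2 ÷ 1/40 = 20 days.
Total time = 2 + 20 = 22 days.

22 days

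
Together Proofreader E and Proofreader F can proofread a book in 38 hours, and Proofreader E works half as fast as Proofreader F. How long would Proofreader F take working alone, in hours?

57 hours

Let Proofreader F's rate be r; then Proofreader E's rate is (1/2)r, so together (1/2 + 1)r = (3/2)r = 1/38.
Thus r = 1/57 per hour.
Proofreader F alone: 57 hours; Proofreader E alone: 114 hours.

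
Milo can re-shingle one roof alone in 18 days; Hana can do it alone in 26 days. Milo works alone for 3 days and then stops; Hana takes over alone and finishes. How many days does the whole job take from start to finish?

74/3 days

In 3 days Milo does 3/18 = 1/6 of the job, leaving 5/6.
Hana works at 1/26 per day, so finishing takes 5/6 ÷ 1/26 = 65/3 days.
Total time = 3 + 65/3 = 74/3 days.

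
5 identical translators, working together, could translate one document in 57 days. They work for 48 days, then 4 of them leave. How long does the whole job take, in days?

93 days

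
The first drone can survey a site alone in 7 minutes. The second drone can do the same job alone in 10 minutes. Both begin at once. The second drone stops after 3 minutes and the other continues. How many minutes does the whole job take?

49/10 minutes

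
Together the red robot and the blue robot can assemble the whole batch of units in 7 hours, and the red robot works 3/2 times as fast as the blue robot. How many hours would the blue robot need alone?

35/2 hours

Let the blue robot's rate be r; then the red robot's rate is (3/2)r, so together (3/2 + 1)r = (5/2)r = 1/7.
Thus r = 2/35 per hour.
The blue robot alone: 35/2 hours; the red robot alone: 35/3 hours.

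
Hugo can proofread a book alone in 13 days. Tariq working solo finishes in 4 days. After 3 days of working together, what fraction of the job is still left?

Combined rate: 1/13 + 1/4 = (4 + 13)/52 = 17/52 per day.
In 3 days they complete 3·17/52 = 51/52 of the job.
So 1/52 remains.

1/52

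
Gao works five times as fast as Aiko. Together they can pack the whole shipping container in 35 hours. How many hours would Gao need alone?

42 hours

Let Aiko's rate be r; then Gao's rate is 5r, so together (5 + 1)r = 6r = 1/35.
Thus r = 1/210 per hour.
Aiko alone: 210 hours; Gao alone: 42 hours.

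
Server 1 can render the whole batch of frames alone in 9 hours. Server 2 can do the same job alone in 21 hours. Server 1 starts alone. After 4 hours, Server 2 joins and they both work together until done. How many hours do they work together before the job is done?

In the first 4 hours Server 1 alone does 4/9 of the job, leaving 5/9.
Once everyone is working, combined rate: 1/9 + 1/21 = (7 + 3)/63 = 10/63 per hour.
Remaining 5/9 at 10/63 per hour takes 7/2 hours.

7/2 hours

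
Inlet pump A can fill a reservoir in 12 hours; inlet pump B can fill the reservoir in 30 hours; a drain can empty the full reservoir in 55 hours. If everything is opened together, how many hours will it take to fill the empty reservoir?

Net rate = 1/12 + 1/30 − 1/55 = (55 + 22 − 12)/660 = 65/660 = 13/132 per hour.
Filling time = 1 ÷ (13/132) = 132/13 hours.

132/13 hours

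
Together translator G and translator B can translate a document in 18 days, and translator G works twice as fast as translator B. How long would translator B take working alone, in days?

54 days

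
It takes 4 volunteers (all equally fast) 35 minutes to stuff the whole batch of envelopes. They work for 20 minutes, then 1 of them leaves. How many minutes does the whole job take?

40 minutes

One volunteer does 1/140 of the job per minute.
After 20 minutes with 4 volunteers, 4/7 is done (3/7 left).
With 3 volunteers the rate is 3/140, so the rest takes 3/7 ÷ 3/140 = 20 minutes.
Total = 20 + 20 = 40 minutes.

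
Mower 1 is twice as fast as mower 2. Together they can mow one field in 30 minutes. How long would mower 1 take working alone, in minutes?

Let mower 2's rate be r; then mower 1's rate is 2r, so together (2 + 1)r = 3r = 1/30.
Thus r = 1/90 per minute.
Mower 2 alone: 90 minutes; mower 1 alone: 45 minutes.

45 minutes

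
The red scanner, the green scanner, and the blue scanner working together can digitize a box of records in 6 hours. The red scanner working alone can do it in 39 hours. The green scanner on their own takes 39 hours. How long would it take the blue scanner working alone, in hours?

Combined rate is 1/6 per hour.
Known contribution: 1/39 + 1/39 = (1 + 1)/39 = 2/39 per hour.
So the blue scanner's rate is 1/6 − 2/39 = 3/26, meaning 26/3 hours alone.

26/3 hours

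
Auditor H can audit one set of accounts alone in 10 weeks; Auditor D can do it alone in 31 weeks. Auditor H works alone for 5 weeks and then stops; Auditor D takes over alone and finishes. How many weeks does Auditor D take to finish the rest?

In 5 weeks Auditor H does 5/10 = 1/2 of the job, leaving 1/2.
Auditor D works at 1/31 per week, so finishing takes 1/2 ÷ 1/31 = 31/2 weeks.

31/2 weeks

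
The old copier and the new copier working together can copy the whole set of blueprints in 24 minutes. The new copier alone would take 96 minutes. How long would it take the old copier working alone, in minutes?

32 minutes

Combined rate is 1/24 per minute.
Known contribution: 1/96 per minute.
So the old copier's rate is 1/24 − 1/96 = 1/32, meaning 32 minutes alone.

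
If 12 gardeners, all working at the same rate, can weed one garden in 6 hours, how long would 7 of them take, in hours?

Total work is 12·6 = 72 gardener-hours.
With 7 gardeners: 72/7 hours.

72/7 hours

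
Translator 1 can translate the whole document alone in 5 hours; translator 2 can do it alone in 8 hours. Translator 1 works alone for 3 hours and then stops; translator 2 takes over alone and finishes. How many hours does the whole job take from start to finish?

31/5 hours

In 3 hours translator 1 does 3/5 of the job, leaving 2/5.
Translator 2 works at 1/8 per hour, so finishing takes 2/5 ÷ 1/8 = 16/5 hours.
Total time = 3 + 16/5 = 31/5 hours.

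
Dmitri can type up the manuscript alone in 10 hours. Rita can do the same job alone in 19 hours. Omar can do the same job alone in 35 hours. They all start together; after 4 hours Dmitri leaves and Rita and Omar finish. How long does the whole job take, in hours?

133/18 hours

In the first 4 hours the combined rate is 241/1330, so 482/665 of the job is done, leaving 183/665.
After Dmitri leaves the rate is 54/665 per hour; the remaining 183/665 takes 61/18 hours.
Total = 4 + 61/18 = 133/18 hours.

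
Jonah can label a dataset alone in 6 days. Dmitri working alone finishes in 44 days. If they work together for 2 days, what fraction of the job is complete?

25/66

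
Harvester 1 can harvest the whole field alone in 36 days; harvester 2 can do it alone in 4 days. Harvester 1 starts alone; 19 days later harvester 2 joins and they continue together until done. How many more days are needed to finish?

In 19 days harvester 1 does 19/36 of the job, leaving 17/36.
Harvester 1 and harvester 2 together work at 5/18 per day, so finishing takes 17/36 ÷ 5/18 = 17/10 days.

17/10 days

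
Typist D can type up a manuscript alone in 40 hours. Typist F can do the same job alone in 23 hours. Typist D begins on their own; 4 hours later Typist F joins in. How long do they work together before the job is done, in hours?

92/7 hours

In the first 4 hours Typist D alone does 4/40 = 1/10 of the job, leaving 9/10.
Once everyone is working, combined rate: 1/40 + 1/23 = (23 + 40)/920 = 63/920 per hour.
Remaining 9/10 at 63/920 per hour takes 92/7 hours.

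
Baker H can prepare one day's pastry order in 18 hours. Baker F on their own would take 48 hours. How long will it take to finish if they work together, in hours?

144/11 hours

With two workers the combined time is the product over the sum: 18·48/(18+48) = 864/66 = 144/11 hours.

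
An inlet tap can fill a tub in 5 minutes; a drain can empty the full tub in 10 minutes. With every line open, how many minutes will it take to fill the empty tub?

Net rate = 1/5 − 1/10 = (2 − 1)/10 = 1/10 per minute.
Filling time = 1 ÷ (1/10) = 10 minutes.

10 minutes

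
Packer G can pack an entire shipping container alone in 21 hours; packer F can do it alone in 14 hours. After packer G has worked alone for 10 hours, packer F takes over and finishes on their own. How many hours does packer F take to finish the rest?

22/3 hours

In 10 hours packer G does 10/21 of the job, leaving 11/21.
Packer F works at 1/14 per hour, so finishing takes 11/21 ÷ 1/14 = 22/3 hours.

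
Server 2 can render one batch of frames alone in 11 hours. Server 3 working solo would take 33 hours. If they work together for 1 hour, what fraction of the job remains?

Combined rate: 1/11 + 1/33 = (3 + 1)/33 = 4/33 per hour.
In 1 hour they complete 1·4/33 = 4/33 of the job.
So 29/33 remains.

29/33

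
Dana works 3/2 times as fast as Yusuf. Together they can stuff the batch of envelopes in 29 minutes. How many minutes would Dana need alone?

Let Yusuf's rate be r; then Dana's rate is (3/2)r, so together (3/2 + 1)r = (5/2)r = 1/29.
Thus r = 2/145 per minute.
Yusuf alone: 145/2 minutes; Dana alone: 145/3 minutes.

145/3 minutes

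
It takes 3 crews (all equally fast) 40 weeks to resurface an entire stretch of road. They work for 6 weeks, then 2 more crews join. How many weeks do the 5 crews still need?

102/5 weeks

One crew does 1/120 of the job per week.
After 6 weeks with 3 crews, 3/20 is done (17/20 left).
With 5 crews the rate is 5/120 = 1/24, so the rest takes 17/20 ÷ 1/24 = 102/5 weeks.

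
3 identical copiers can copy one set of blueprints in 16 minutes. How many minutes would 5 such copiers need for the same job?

48/5 minutes

Total work is 3·16 = 48 copier-minutes.
With 5 copiers: 48/5 minutes.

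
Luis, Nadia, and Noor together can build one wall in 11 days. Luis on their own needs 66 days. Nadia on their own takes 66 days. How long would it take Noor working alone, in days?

33/2 days

Combined rate is 1/11 per day.
Known contribution: 1/66 + 1/66 = (1 + 1)/66 = 2/66 = 1/33 per day.
So Noor's rate is 1/11 − 1/33 = 2/33, meaning 33/2 days alone.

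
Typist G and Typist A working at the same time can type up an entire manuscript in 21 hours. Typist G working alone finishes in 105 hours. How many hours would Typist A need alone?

105/4 hours

Combined rate is 1/21 per hour.
Known contribution: 1/105 per hour.
So Typist A's rate is 1/21 − 1/105 = 4/105, meaning 105/4 hours alone.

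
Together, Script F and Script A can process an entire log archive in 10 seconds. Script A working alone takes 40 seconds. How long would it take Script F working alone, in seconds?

40/3 seconds

Combined rate is 1/10 per second.
Known contribution: 1/40 per second.
So Script F's rate is 1/10 − 1/40 = 3/40, meaning 40/3 seconds alone.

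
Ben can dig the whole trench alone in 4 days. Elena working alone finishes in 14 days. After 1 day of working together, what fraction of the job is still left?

19/28

Combined rate: 1/4 + 1/14 = (7 + 2)/28 = 9/28 per day.
In 1 day they complete 1·9/28 = 9/28 of the job.
So 19/28 remains.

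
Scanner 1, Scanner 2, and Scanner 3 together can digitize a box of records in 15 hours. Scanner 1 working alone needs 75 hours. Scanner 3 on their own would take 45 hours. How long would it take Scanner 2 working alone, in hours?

225/7 hours

Combined rate is 1/15 per hour.
Known contribution: 1/75 + 1/45 = (3 + 5)/225 = 8/225 per hour.
So Scanner 2's rate is 1/15 − 8/225 = 7/225, meaning 225/7 hours alone.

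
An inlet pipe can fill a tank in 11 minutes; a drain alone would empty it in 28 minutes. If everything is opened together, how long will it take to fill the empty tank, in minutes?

308/17 minutes

Net rate = 1/11 − 1/28 = (28 − 11)/308 = 17/308 per minute.
Filling time = 1 ÷ (17/308) = 308/17 minutes.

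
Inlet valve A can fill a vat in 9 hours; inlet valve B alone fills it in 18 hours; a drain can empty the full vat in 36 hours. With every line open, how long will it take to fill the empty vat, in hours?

Net rate = 1/9 + 1/18 − 1/36 = (4 + 2 − 1)/36 = 5/36 per hour.
Filling time = 1 ÷ (5/36) = 36/5 hours.

36/5 hours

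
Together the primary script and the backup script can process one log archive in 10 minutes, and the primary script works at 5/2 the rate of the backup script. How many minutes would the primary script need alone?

Let the backup script's rate be r; then the primary script's rate is (5/2)r, so together (5/2 + 1)r = (7/2)r = 1/10.
Thus r = 1/35 per minute.
The backup script alone: 35 minutes; the primary script alone: 14 minutes.

14 minutes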